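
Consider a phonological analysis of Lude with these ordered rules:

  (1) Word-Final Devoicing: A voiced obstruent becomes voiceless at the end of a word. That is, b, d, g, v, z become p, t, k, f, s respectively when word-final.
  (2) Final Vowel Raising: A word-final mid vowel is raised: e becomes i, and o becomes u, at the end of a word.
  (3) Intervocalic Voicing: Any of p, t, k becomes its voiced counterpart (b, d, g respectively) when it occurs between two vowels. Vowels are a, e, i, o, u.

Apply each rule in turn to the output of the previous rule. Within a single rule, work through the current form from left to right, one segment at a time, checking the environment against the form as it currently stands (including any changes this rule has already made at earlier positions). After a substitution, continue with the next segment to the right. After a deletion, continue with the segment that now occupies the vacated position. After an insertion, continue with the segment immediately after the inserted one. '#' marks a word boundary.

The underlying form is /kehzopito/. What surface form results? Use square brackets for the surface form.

(1) Word-Final Devoicing: no change — [kehzopito]
(2) Final Vowel Raising: [kehzopito] → [kehzopitu]
(3) Intervocalic Voicing: [kehzopitu] → [kehzobidu]

[kehzobidu]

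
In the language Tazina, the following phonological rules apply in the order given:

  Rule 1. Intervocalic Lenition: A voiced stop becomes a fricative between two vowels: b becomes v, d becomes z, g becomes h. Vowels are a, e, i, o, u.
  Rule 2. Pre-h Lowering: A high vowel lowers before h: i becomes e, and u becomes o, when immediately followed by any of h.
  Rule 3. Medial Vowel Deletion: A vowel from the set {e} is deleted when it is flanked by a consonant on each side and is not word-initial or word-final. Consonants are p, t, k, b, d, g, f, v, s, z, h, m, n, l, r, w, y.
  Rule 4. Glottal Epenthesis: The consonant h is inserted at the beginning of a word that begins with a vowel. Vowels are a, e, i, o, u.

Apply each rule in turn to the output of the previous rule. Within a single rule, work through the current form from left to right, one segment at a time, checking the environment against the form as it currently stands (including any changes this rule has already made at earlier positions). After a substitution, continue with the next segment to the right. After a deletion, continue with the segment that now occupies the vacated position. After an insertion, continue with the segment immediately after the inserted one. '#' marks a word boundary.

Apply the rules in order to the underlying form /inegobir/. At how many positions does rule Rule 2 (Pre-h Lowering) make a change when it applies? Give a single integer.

Rule 1 Intervocalic Lenition: [inegobir] → [inehovir]
Rule 2 Pre-h Lowering: no change — [inehovir]
Rule 3 Medial Vowel Deletion: [inehovir] → [inhovir]
Rule 4 Glottal Epenthesis: [inhovir] → [hinhovir]
Rule Rule 2 changed 0 position(s).

0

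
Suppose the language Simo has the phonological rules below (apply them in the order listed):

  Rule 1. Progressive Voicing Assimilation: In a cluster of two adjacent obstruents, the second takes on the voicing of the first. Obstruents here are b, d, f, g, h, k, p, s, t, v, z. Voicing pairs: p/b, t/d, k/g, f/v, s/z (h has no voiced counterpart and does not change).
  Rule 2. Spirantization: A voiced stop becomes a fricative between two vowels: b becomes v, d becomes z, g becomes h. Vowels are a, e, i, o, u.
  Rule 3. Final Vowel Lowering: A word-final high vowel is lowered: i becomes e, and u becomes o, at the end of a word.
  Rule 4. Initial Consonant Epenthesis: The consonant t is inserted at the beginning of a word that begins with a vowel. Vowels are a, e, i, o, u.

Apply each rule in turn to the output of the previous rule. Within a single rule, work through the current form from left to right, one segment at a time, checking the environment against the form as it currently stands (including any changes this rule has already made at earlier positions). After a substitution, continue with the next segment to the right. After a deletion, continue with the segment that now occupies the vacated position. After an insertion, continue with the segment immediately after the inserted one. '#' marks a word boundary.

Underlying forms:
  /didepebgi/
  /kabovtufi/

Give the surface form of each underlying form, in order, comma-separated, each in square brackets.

[dizepebge], [kavovdufe]

/didepebgi/:
  Rule 1 Progressive Voicing Assimilation: no change — [didepebgi]
  Rule 2 Spirantization: [didepebgi] → [dizepebgi]
  Rule 3 Final Vowel Lowering: [dizepebgi] → [dizepebge]
  Rule 4 Initial Consonant Epenthesis: no change — [dizepebge]
/kabovtufi/:
  Rule 1 Progressive Voicing Assimilation: [kabovtufi] → [kabovdufi]
  Rule 2 Spirantization: [kabovdufi] → [kavovdufi]
  Rule 3 Final Vowel Lowering: [kavovdufi] → [kavovdufe]
  Rule 4 Initial Consonant Epenthesis: no change — [kavovdufe]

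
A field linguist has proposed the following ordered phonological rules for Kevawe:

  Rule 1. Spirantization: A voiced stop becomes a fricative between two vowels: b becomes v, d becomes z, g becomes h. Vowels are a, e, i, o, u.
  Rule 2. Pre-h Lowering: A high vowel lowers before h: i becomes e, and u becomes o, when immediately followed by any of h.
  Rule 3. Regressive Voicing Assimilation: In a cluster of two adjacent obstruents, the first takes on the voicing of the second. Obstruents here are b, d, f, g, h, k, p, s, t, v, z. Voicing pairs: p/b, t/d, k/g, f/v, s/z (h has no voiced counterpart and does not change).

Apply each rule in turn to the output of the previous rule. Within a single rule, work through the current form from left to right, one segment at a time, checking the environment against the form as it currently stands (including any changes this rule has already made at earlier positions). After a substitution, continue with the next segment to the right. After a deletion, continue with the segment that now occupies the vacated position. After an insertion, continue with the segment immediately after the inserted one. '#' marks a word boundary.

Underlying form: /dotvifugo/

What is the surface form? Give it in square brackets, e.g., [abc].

Rule 1 Spirantization: [dotvifugo] → [dotvifuho]
Rule 2 Pre-h Lowering: [dotvifuho] → [dotvifoho]
Rule 3 Regressive Voicing Assimilation: [dotvifoho] → [dodvifoho]

[dodvifoho]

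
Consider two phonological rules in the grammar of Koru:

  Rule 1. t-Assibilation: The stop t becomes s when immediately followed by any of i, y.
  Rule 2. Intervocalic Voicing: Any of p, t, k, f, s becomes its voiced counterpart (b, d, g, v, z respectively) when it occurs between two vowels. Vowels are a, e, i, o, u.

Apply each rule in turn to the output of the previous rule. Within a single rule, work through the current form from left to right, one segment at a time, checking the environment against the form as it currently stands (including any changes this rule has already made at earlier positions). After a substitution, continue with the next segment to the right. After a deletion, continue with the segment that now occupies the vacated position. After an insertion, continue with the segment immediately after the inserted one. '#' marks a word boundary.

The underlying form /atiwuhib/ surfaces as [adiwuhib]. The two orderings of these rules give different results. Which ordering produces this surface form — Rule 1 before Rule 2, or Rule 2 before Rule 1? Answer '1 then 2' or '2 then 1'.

2 then 1

Order 1 then 2:
  1 t-Assibilation: [atiwuhib] → [asiwuhib]
  2 Intervocalic Voicing: [asiwuhib] → [aziwuhib]
  result: [aziwuhib]
Order 2 then 1:
  2 Intervocalic Voicing: [atiwuhib] → [adiwuhib]
  1 t-Assibilation: no change — [adiwuhib]
  result: [adiwuhib]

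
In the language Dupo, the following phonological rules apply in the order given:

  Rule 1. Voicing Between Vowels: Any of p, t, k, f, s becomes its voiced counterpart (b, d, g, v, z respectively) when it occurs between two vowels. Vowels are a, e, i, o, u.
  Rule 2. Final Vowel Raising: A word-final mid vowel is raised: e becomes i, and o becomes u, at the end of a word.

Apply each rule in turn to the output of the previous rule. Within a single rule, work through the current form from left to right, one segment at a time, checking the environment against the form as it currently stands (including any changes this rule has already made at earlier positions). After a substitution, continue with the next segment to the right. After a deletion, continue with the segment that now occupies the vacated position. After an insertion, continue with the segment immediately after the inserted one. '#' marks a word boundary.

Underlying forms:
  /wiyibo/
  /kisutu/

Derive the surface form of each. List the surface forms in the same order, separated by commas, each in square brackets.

/wiyibo/:
  Rule 1 Voicing Between Vowels: no change — [wiyibo]
  Rule 2 Final Vowel Raising: [wiyibo] → [wiyibu]
/kisutu/:
  Rule 1 Voicing Between Vowels: [kisutu] → [kizudu]
  Rule 2 Final Vowel Raising: no change — [kizudu]

[wiyibu], [kizudu]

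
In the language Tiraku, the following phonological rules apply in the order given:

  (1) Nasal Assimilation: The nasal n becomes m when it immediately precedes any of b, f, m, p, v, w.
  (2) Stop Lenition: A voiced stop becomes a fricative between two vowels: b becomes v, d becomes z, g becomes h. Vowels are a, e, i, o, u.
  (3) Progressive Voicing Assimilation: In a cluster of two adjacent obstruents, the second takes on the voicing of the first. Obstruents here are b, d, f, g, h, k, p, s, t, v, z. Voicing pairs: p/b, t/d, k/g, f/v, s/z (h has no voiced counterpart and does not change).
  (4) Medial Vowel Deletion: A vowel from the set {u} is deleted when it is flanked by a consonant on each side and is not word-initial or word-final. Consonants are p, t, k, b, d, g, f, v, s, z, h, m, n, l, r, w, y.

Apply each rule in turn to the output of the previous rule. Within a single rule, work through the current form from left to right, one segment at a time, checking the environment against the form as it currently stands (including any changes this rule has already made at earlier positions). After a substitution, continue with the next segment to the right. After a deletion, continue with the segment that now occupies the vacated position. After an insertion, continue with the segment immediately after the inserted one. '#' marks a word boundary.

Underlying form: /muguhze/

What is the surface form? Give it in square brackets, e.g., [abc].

(1) Nasal Assimilation: no change — [muguhze]
(2) Stop Lenition: [muguhze] → [muhuhze]
(3) Progressive Voicing Assimilation: [muhuhze] → [muhuhse]
(4) Medial Vowel Deletion: [muhuhse] → [mhhse]

[mhhse]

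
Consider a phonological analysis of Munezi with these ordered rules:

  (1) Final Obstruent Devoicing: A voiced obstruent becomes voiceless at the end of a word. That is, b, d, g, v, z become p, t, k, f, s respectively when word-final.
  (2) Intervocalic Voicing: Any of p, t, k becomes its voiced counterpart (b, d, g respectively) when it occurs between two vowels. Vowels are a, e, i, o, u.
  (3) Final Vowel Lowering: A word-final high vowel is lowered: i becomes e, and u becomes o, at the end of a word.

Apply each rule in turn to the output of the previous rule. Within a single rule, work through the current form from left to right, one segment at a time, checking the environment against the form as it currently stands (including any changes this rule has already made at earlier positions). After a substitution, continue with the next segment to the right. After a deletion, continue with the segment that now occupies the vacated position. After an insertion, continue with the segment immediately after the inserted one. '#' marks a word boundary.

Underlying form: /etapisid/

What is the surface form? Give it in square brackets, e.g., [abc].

[edabisit]

(1) Final Obstruent Devoicing: [etapisid] → [etapisit]
(2) Intervocalic Voicing: [etapisit] → [edabisit]
(3) Final Vowel Lowering: no change — [edabisit]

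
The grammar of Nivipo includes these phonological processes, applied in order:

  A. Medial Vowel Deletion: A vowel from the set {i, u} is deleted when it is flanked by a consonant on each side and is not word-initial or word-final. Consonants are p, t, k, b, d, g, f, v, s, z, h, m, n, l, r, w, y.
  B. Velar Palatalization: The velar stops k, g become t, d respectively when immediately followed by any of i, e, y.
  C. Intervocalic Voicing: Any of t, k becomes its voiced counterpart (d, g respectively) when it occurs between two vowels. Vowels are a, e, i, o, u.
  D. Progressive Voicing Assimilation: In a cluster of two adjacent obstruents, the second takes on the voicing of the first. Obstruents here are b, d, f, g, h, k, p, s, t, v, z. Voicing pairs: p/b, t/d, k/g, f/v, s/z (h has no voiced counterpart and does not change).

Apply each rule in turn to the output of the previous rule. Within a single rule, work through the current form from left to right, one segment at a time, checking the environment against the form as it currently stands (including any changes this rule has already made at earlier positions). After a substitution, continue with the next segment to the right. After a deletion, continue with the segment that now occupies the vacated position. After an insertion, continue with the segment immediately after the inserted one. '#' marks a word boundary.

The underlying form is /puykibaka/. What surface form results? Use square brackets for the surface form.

[pykpaga]

A Medial Vowel Deletion: [puykibaka] → [pykbaka]
B Velar Palatalization: no change — [pykbaka]
C Intervocalic Voicing: [pykbaka] → [pykbaga]
D Progressive Voicing Assimilation: [pykbaga] → [pykpaga]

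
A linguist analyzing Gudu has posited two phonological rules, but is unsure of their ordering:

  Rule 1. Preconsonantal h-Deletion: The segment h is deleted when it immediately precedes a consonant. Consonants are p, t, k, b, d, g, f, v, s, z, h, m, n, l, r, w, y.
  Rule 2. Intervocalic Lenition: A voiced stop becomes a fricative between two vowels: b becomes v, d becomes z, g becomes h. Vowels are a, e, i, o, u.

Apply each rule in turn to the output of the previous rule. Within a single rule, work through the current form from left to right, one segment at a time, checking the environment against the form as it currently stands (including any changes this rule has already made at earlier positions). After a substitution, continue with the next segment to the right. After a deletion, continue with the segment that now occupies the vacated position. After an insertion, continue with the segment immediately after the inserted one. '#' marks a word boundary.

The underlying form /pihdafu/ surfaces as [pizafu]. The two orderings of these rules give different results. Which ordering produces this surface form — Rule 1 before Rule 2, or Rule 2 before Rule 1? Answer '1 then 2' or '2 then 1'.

Order 1 then 2:
  1 Preconsonantal h-Deletion: [pihdafu] → [pidafu]
  2 Intervocalic Lenition: [pidafu] → [pizafu]
  result: [pizafu]
Order 2 then 1:
  2 Intervocalic Lenition: no change — [pihdafu]
  1 Preconsonantal h-Deletion: [pihdafu] → [pidafu]
  result: [pidafu]

1 then 2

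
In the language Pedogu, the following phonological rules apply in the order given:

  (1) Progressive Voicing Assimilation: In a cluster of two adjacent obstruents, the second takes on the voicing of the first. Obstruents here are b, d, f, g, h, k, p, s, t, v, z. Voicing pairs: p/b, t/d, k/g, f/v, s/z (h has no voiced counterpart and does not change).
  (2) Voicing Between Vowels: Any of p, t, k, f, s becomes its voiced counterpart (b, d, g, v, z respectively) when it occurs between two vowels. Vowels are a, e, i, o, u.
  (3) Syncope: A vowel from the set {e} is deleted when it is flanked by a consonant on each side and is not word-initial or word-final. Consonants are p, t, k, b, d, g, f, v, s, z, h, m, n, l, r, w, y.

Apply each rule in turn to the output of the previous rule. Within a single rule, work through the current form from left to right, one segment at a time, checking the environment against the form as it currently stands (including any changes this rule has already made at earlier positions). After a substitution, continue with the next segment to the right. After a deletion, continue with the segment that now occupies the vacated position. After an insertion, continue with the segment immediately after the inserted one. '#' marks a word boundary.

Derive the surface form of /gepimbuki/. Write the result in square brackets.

(1) Progressive Voicing Assimilation: no change — [gepimbuki]
(2) Voicing Between Vowels: [gepimbuki] → [gebimbugi]
(3) Syncope: [gebimbugi] → [gbimbugi]

[gbimbugi]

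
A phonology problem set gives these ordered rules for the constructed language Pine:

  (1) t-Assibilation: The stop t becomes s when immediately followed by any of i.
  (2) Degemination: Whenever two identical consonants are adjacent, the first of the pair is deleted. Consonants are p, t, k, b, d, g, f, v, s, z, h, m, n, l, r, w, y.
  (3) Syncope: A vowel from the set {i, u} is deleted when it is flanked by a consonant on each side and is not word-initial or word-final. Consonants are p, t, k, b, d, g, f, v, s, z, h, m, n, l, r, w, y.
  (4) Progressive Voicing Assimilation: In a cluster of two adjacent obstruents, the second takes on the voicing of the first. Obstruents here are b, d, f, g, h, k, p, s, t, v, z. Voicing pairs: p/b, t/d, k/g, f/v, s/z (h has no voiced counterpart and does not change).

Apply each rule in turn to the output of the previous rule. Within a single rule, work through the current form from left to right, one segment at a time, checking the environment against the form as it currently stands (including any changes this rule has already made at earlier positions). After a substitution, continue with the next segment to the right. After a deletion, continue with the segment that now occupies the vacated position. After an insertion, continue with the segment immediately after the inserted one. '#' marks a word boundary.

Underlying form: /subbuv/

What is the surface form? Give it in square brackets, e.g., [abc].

(1) t-Assibilation: no change — [subbuv]
(2) Degemination: [subbuv] → [subuv]
(3) Syncope: [subuv] → [sbv]
(4) Progressive Voicing Assimilation: [sbv] → [spf]

[spf]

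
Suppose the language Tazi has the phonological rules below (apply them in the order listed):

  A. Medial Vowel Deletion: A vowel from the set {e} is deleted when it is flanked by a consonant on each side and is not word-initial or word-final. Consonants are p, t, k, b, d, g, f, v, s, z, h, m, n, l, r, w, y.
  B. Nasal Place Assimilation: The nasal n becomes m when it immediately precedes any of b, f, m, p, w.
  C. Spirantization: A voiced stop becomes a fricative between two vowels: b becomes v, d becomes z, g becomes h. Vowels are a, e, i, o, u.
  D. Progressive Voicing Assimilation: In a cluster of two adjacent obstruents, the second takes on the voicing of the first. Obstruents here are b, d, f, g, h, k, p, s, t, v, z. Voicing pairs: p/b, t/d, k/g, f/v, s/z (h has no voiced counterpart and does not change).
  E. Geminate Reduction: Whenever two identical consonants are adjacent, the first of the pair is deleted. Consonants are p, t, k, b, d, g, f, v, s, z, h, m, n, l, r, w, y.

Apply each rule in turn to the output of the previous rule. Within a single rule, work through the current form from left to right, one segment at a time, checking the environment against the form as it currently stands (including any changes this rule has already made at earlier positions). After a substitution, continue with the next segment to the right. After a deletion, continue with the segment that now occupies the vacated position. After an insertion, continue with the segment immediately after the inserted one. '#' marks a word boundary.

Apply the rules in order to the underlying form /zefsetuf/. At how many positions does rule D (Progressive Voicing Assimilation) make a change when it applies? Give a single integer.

3

A Medial Vowel Deletion: [zefsetuf] → [zfstuf]
B Nasal Place Assimilation: no change — [zfstuf]
C Spirantization: no change — [zfstuf]
D Progressive Voicing Assimilation: [zfstuf] → [zvzduf]
E Geminate Reduction: no change — [zvzduf]
Rule D changed 3 position(s).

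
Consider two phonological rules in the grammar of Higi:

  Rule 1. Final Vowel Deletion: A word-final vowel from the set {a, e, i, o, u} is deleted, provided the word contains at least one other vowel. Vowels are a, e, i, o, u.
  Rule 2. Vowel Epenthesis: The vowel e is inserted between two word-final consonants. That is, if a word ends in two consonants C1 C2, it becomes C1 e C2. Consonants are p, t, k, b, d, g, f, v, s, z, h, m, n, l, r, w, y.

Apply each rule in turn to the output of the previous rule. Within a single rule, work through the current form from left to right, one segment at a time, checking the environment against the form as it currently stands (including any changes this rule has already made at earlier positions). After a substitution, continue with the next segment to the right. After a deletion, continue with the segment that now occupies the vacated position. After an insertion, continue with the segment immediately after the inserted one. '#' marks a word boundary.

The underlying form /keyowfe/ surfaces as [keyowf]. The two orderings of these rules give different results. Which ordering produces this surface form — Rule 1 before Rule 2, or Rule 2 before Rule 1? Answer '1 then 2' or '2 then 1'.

2 then 1

Order 1 then 2:
  1 Final Vowel Deletion: [keyowfe] → [keyowf]
  2 Vowel Epenthesis: [keyowf] → [keyowef]
  result: [keyowef]
Order 2 then 1:
  2 Vowel Epenthesis: no change — [keyowfe]
  1 Final Vowel Deletion: [keyowfe] → [keyowf]
  result: [keyowf]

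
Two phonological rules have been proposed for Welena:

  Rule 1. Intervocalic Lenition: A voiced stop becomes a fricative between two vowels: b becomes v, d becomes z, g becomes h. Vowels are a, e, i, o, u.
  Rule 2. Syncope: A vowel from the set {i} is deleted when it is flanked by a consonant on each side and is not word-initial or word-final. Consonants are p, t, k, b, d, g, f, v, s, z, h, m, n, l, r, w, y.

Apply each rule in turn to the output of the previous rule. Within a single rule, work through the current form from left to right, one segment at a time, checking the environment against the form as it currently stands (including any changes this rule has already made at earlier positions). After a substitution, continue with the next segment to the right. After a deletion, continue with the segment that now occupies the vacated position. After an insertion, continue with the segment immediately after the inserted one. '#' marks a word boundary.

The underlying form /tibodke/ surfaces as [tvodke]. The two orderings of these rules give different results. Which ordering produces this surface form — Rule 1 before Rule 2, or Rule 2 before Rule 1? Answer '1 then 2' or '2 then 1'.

1 then 2

Order 1 then 2:
  1 Intervocalic Lenition: [tibodke] → [tivodke]
  2 Syncope: [tivodke] → [tvodke]
  result: [tvodke]
Order 2 then 1:
  2 Syncope: [tibodke] → [tbodke]
  1 Intervocalic Lenition: no change — [tbodke]
  result: [tbodke]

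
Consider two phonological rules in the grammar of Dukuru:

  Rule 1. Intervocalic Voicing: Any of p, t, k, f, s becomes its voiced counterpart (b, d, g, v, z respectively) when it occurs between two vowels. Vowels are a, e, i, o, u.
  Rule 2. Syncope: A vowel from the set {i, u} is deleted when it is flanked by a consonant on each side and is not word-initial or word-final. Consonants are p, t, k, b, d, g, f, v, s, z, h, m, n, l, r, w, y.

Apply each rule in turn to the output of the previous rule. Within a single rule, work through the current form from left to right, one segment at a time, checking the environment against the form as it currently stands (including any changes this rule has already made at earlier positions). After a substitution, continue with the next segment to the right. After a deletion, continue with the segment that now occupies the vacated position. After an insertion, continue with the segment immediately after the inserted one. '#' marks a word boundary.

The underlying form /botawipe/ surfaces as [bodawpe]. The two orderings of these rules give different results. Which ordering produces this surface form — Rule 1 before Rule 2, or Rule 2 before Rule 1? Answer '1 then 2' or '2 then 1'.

Order 1 then 2:
  1 Intervocalic Voicing: [botawipe] → [bodawibe]
  2 Syncope: [bodawibe] → [bodawbe]
  result: [bodawbe]
Order 2 then 1:
  2 Syncope: [botawipe] → [botawpe]
  1 Intervocalic Voicing: [botawpe] → [bodawpe]
  result: [bodawpe]

2 then 1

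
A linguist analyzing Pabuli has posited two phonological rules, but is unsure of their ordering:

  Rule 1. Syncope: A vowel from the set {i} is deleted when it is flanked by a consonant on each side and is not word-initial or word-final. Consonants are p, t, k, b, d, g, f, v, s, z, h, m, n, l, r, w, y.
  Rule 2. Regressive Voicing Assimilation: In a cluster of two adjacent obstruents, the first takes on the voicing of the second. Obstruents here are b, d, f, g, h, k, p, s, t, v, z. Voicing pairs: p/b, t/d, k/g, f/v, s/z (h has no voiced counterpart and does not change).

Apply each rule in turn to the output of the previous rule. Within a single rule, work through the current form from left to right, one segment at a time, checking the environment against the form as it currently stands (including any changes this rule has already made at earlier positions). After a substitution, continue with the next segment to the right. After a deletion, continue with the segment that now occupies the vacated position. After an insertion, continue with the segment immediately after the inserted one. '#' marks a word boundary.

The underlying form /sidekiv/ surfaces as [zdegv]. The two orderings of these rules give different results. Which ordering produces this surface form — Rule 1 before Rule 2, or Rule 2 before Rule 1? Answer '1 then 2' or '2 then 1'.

Order 1 then 2:
  1 Syncope: [sidekiv] → [sdekv]
  2 Regressive Voicing Assimilation: [sdekv] → [zdegv]
  result: [zdegv]
Order 2 then 1:
  2 Regressive Voicing Assimilation: no change — [sidekiv]
  1 Syncope: [sidekiv] → [sdekv]
  result: [sdekv]

1 then 2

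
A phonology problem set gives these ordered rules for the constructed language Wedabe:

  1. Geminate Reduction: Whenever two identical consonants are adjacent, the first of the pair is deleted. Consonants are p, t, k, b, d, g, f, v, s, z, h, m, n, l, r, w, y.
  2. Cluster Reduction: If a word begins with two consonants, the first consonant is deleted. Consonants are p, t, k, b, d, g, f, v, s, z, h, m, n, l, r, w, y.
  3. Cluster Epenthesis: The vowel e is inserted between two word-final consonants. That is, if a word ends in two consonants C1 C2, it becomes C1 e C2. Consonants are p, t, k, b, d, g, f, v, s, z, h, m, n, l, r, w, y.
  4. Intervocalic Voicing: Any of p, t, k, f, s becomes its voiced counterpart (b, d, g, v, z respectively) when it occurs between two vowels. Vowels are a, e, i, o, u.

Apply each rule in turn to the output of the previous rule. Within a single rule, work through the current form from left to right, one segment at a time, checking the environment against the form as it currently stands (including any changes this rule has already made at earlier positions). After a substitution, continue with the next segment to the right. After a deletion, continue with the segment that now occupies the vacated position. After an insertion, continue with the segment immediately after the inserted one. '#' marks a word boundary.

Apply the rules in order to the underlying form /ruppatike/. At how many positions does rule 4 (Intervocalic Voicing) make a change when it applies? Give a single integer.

3

1 Geminate Reduction: [ruppatike] → [rupatike]
2 Cluster Reduction: no change — [rupatike]
3 Cluster Epenthesis: no change — [rupatike]
4 Intervocalic Voicing: [rupatike] → [rubadige]
Rule 4 changed 3 position(s).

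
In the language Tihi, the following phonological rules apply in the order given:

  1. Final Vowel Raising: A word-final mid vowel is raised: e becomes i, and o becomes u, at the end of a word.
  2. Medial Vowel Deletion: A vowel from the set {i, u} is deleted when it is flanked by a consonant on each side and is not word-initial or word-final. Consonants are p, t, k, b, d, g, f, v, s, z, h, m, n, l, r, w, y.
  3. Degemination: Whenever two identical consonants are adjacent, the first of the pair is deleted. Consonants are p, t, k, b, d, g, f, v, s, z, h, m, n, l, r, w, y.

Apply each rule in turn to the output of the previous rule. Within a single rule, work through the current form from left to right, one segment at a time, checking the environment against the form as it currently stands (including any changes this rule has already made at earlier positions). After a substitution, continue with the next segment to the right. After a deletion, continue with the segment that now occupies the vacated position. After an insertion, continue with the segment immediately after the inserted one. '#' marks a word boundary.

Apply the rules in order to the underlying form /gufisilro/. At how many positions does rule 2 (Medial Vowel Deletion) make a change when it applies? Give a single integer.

3

1 Final Vowel Raising: [gufisilro] → [gufisilru]
2 Medial Vowel Deletion: [gufisilru] → [gfslru]
3 Degemination: no change — [gfslru]
Rule 2 changed 3 position(s).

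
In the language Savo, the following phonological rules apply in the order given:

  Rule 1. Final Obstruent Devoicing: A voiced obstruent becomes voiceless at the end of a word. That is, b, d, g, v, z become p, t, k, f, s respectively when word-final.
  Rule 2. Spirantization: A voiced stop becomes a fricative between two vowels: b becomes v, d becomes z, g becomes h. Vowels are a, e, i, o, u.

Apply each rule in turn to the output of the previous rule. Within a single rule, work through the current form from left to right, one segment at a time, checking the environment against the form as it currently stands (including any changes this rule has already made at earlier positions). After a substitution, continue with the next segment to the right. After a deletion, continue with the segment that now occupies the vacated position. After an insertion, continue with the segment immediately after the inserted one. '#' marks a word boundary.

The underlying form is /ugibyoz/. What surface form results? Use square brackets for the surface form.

Rule 1 Final Obstruent Devoicing: [ugibyoz] → [ugibyos]
Rule 2 Spirantization: [ugibyos] → [uhibyos]

[uhibyos]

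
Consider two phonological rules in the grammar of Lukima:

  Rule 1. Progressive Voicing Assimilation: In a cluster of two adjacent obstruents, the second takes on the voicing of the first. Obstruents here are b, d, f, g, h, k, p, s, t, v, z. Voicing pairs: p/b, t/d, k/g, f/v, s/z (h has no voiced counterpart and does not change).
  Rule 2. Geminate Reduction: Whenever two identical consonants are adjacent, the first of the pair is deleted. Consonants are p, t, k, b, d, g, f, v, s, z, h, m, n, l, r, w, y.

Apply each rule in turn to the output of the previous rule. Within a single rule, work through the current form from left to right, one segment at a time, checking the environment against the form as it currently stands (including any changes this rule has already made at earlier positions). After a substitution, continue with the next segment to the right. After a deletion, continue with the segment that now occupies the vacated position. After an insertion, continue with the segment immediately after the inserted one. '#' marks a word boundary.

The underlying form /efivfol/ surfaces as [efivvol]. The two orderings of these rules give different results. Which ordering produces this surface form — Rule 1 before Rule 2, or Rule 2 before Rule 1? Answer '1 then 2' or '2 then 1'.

Order 1 then 2:
  1 Progressive Voicing Assimilation: [efivfol] → [efivvol]
  2 Geminate Reduction: [efivvol] → [efivol]
  result: [efivol]
Order 2 then 1:
  2 Geminate Reduction: no change — [efivfol]
  1 Progressive Voicing Assimilation: [efivfol] → [efivvol]
  result: [efivvol]

2 then 1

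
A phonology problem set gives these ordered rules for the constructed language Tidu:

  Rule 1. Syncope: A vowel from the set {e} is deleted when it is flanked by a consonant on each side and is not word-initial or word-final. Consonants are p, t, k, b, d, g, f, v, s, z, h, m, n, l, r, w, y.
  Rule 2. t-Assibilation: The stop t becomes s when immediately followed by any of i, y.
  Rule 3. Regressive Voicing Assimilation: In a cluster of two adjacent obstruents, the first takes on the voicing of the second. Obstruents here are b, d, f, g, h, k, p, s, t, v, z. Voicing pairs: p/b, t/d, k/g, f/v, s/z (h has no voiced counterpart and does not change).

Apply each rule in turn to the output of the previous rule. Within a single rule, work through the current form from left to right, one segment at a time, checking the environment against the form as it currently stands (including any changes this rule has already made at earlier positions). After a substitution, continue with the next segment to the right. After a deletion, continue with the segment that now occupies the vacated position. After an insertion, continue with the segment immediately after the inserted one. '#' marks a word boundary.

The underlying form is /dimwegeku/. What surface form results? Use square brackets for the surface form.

Rule 1 Syncope: [dimwegeku] → [dimwgku]
Rule 2 t-Assibilation: no change — [dimwgku]
Rule 3 Regressive Voicing Assimilation: [dimwgku] → [dimwkku]

[dimwkku]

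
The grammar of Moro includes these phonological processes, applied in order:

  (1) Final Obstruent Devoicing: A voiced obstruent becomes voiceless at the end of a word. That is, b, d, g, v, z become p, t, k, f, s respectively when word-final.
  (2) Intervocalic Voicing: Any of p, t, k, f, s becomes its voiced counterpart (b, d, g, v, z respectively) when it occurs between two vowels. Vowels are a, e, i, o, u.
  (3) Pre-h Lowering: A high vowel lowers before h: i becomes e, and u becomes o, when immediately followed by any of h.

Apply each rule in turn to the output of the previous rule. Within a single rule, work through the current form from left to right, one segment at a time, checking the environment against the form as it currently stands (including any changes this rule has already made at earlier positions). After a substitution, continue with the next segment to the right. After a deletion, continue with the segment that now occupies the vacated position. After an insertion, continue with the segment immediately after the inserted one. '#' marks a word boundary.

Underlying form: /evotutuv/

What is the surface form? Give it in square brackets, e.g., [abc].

[evoduduf]

(1) Final Obstruent Devoicing: [evotutuv] → [evotutuf]
(2) Intervocalic Voicing: [evotutuf] → [evoduduf]
(3) Pre-h Lowering: no change — [evoduduf]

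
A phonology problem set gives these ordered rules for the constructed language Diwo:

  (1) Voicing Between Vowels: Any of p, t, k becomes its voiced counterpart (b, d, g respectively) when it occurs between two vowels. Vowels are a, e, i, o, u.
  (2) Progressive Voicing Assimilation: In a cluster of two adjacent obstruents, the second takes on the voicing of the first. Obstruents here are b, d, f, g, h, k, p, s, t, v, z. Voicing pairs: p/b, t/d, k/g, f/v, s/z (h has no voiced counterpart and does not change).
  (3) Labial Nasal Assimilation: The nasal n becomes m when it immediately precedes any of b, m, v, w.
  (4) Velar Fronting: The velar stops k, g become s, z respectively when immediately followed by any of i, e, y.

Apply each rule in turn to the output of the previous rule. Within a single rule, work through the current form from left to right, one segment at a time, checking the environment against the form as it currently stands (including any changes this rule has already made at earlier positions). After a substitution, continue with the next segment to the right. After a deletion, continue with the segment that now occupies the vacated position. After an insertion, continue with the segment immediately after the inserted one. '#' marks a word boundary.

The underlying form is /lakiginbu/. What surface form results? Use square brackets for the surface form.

[lazizimbu]

(1) Voicing Between Vowels: [lakiginbu] → [lagiginbu]
(2) Progressive Voicing Assimilation: no change — [lagiginbu]
(3) Labial Nasal Assimilation: [lagiginbu] → [lagigimbu]
(4) Velar Fronting: [lagigimbu] → [lazizimbu]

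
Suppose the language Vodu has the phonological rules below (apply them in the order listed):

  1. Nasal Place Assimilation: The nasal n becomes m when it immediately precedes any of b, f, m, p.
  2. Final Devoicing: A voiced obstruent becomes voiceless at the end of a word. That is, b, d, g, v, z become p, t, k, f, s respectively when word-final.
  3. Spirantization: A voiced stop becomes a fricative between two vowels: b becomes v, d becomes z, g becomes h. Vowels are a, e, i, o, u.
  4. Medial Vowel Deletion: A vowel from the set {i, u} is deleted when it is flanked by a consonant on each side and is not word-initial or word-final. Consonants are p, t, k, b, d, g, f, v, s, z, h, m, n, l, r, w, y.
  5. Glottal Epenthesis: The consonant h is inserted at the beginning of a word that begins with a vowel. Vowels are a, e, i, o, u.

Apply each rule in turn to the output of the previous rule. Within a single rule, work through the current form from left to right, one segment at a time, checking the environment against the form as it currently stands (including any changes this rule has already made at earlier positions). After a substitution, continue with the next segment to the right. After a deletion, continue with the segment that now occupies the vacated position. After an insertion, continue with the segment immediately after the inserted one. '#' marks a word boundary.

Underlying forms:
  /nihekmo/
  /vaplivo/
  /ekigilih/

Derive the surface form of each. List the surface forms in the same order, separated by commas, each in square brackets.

/nihekmo/:
  1 Nasal Place Assimilation: no change — [nihekmo]
  2 Final Devoicing: no change — [nihekmo]
  3 Spirantization: no change — [nihekmo]
  4 Medial Vowel Deletion: [nihekmo] → [nhekmo]
  5 Glottal Epenthesis: no change — [nhekmo]
/vaplivo/:
  1 Nasal Place Assimilation: no change — [vaplivo]
  2 Final Devoicing: no change — [vaplivo]
  3 Spirantization: no change — [vaplivo]
  4 Medial Vowel Deletion: [vaplivo] → [vaplvo]
  5 Glottal Epenthesis: no change — [vaplvo]
/ekigilih/:
  1 Nasal Place Assimilation: no change — [ekigilih]
  2 Final Devoicing: no change — [ekigilih]
  3 Spirantization: [ekigilih] → [ekihilih]
  4 Medial Vowel Deletion: [ekihilih] → [ekhlh]
  5 Glottal Epenthesis: [ekhlh] → [hekhlh]

[nhekmo], [vaplvo], [hekhlh]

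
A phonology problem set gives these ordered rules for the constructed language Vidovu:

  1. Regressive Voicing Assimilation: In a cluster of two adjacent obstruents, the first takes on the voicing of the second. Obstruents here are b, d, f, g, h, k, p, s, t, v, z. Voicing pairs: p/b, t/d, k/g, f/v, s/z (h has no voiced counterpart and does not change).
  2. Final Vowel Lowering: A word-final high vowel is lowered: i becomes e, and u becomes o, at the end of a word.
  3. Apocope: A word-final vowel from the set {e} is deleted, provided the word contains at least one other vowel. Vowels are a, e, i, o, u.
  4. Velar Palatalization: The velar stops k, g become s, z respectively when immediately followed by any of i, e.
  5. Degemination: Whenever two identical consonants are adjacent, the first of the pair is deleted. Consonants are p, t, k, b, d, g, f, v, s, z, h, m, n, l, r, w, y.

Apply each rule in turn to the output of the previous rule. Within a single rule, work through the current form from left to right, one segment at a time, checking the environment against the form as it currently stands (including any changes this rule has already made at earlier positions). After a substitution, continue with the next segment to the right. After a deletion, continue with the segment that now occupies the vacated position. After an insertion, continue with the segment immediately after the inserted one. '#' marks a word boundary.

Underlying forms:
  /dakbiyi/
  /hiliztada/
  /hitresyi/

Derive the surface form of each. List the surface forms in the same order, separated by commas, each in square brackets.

/dakbiyi/:
  1 Regressive Voicing Assimilation: [dakbiyi] → [dagbiyi]
  2 Final Vowel Lowering: [dagbiyi] → [dagbiye]
  3 Apocope: [dagbiye] → [dagbiy]
  4 Velar Palatalization: no change — [dagbiy]
  5 Degemination: no change — [dagbiy]
/hiliztada/:
  1 Regressive Voicing Assimilation: [hiliztada] → [hilistada]
  2 Final Vowel Lowering: no change — [hilistada]
  3 Apocope: no change — [hilistada]
  4 Velar Palatalization: no change — [hilistada]
  5 Degemination: no change — [hilistada]
/hitresyi/:
  1 Regressive Voicing Assimilation: no change — [hitresyi]
  2 Final Vowel Lowering: [hitresyi] → [hitresye]
  3 Apocope: [hitresye] → [hitresy]
  4 Velar Palatalization: no change — [hitresy]
  5 Degemination: no change — [hitresy]

[dagbiy], [hilistada], [hitresy]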